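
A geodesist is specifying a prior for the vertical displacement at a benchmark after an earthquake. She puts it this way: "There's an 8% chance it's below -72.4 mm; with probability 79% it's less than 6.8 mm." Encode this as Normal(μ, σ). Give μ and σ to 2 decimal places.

μ = -22.08, σ = 35.81

For Normal(μ,σ), the p-quantile is μ + z_p·σ. Here z_{0.08} = -1.405, z_{0.79} = 0.8064.
So -72.4 = μ − 1.405σ and 6.8 = μ + 0.8064σ.
Subtracting: σ = (6.8 − -72.4)/(0.8064 − (-1.405)) = 35.81.
Then μ = -72.4 − (-1.405)·35.81 = -22.08.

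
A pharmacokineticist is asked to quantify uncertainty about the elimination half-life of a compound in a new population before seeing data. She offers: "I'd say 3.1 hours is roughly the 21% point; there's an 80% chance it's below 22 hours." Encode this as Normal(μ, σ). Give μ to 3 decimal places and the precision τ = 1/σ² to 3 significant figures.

The p-quantile of Normal(μ,σ) is μ + z_p·σ, with z_{0.21} = -0.8064 and z_{0.8} = 0.8416.
Eliminate σ: μ = (z₂·x₁ − z₁·x₂)/(z₂ − z₁) = (0.8416·3.1 − (-0.8064)·22)/1.648 = 12.348.
Then σ = (x₂ − x₁)/(z₂ − z₁) = (22 − 3.1)/1.648 = 11.468.
Precision τ = 1/σ² = 1/11.47² = 0.0076.

μ = 12.348, τ = 0.0076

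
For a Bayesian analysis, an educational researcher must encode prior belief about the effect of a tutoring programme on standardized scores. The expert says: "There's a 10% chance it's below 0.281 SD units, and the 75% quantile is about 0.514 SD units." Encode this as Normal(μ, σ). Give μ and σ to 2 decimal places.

μ = 0.43, σ = 0.12

The p-quantile of Normal(μ,σ) is μ + z_p·σ, with z_{0.1} = -1.282 and z_{0.75} = 0.6745.
Eliminate σ: μ = (z₂·x₁ − z₁·x₂)/(z₂ − z₁) = (0.6745·0.281 − (-1.282)·0.514)/1.956 = 0.43.
Then σ = (x₂ − x₁)/(z₂ − z₁) = (0.514 − 0.281)/1.956 = 0.12.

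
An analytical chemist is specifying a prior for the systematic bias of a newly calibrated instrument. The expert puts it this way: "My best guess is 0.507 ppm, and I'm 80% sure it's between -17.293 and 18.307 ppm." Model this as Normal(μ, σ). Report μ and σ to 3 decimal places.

μ = 0.507, σ = 13.889

A symmetric 80% interval runs μ ± z·σ with z = 1.282.
Half-width = 17.8, so σ = 17.8/1.282 = 13.889.
μ is the stated best guess, 0.507.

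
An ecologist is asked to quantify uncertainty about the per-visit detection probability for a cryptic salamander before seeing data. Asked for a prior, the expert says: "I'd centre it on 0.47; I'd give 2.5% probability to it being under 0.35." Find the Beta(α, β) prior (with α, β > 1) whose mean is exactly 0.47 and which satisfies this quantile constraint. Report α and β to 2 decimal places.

With mean 0.47 fixed, write α = 0.47s, β = 0.53s where s = α+β.
Need P(θ < 0.35) = 0.025 under Beta(0.47s, 0.53s). Normal approximation: (q−m)/√(m(1−m)/s) ≈ z_{0.025} = -1.96, so s ≈ 0.47·0.53·(-1.96)²/(0.35−0.47)² = 66.5.
At s = 66.5: P(θ<0.35) ≈ 0.023. Adjusting to match 0.025 gives s ≈ 64.03.
So α = 0.47·64.03 ≈ 30.10, β = 0.53·64.03 ≈ 33.94.

α ≈ 30.10, β ≈ 33.94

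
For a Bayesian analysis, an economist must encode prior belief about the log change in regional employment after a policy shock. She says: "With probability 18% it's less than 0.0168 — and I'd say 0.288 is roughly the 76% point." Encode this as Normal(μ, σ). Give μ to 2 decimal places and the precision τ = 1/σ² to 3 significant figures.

For Normal(μ,σ), the p-quantile is μ + z_p·σ. Here z_{0.18} = -0.9154, z_{0.76} = 0.7063.
So 0.0168 = μ − 0.9154σ and 0.288 = μ + 0.7063σ.
Subtracting: σ = (0.288 − 0.0168)/(0.7063 − (-0.9154)) = 0.17.
Then μ = 0.0168 − (-0.9154)·0.17 = 0.17.
Precision τ = 1/σ² = 1/0.1672² = 35.8.

μ = 0.17, τ = 35.8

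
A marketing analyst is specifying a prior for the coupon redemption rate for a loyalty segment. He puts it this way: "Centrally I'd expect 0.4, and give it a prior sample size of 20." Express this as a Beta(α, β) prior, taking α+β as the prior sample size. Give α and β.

α = 8, β = 12

Under the effective-sample-size interpretation, Beta(α, β) has prior mean α/(α+β) and prior sample size α+β.
So α+β = 20 and α/(α+β) = 0.4, giving α = 0.4·20 = 8 and β = 20 − 8 = 12.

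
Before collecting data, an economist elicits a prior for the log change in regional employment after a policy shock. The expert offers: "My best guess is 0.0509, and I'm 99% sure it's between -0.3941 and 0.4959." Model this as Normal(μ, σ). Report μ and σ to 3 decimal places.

A symmetric 99% interval runs μ ± z·σ with z = 2.576.
Half-width = 0.445, so σ = 0.445/2.576 = 0.173.
μ is the stated best guess, 0.051.

μ = 0.051, σ = 0.173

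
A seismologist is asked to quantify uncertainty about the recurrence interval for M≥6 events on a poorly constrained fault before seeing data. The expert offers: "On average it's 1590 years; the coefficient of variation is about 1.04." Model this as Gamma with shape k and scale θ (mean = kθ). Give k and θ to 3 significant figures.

For Gamma(k, scale θ): mean = kθ, variance = kθ², so CV = 1/√k.
CV = 1.04, hence k = 1/CV² = 0.925.
Then θ = mean/k = 1590/0.925 = 1720.

k ≈ 0.925, θ ≈ 1720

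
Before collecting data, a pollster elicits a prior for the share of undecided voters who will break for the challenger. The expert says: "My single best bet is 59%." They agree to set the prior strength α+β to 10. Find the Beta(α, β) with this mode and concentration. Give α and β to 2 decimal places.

For α,β > 1 the Beta mode is (α−1)/(α+β−2). With α+β = 10, the mode is (α−1)/8.
Set (α−1)/8 = 0.59 → α = 1 + 0.59·8 = 5.72.
β = 10 − α = 4.28.

α = 5.72, β = 4.28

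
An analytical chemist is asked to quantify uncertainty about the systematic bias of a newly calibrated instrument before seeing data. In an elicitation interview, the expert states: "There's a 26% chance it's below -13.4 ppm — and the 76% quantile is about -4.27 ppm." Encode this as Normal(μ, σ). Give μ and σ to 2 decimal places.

The p-quantile of Normal(μ,σ) is μ + z_p·σ, with z_{0.26} = -0.6433 and z_{0.76} = 0.7063.
Eliminate σ: μ = (z₂·x₁ − z₁·x₂)/(z₂ − z₁) = (0.7063·-13.4 − (-0.6433)·-4.27)/1.35 = -9.05.
Then σ = (x₂ − x₁)/(z₂ − z₁) = (-4.27 − -13.4)/1.35 = 6.76.

μ = -9.05, σ = 6.76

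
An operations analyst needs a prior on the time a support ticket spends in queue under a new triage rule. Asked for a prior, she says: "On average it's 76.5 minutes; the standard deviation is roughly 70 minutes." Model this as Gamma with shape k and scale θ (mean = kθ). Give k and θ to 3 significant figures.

k ≈ 1.19, θ ≈ 64.1

For Gamma(k, scale θ): mean = kθ, variance = kθ², so CV = 1/√k.
CV = SD/mean = 70/76.5 = 0.915, hence k = 1/CV² = 1.19.
Then θ = mean/k = 76.5/1.19 = 64.1.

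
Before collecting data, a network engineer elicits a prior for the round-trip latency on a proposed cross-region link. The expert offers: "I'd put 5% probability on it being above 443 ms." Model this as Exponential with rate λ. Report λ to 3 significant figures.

λ ≈ 0.00676

P(T > 443.0) = e^(−λ·443.0) = 0.05, so λ = −ln(0.05)/443.0 = 0.00676.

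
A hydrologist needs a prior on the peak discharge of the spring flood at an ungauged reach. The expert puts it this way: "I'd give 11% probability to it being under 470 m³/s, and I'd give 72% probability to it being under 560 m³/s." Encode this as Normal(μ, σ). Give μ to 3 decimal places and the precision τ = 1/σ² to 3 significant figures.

For Normal(μ,σ), the p-quantile is μ + z_p·σ. Here z_{0.11} = -1.227, z_{0.72} = 0.5828.
So 470 = μ − 1.227σ and 560 = μ + 0.5828σ.
Subtracting: σ = (560 − 470)/(0.5828 − (-1.227)) = 49.741.
Then μ = 470 − (-1.227)·49.741 = 531.009.
Precision τ = 1/σ² = 1/49.74² = 0.000404.

μ = 531.009, τ = 0.000404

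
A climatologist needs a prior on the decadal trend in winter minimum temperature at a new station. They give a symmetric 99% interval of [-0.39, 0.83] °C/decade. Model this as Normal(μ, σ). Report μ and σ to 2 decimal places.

μ = 0.22, σ = 0.24

A symmetric 99% interval runs μ ± z·σ with z = 2.576.
Half-width = 0.61, so σ = 0.61/2.576 = 0.24.
μ is the interval midpoint, 0.22.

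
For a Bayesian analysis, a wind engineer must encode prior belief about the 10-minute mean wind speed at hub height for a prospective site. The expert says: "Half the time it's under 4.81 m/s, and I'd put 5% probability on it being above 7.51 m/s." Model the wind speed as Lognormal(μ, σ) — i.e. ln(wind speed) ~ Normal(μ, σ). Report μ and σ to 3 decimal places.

If T ~ Lognormal(μ,σ) then ln T ~ Normal(μ,σ), so the p-quantile of ln T is μ + z_p·σ.
ln(4.81) = 1.571 and ln(7.51) = 2.016; z_{0.5} = 0, z_{0.95} = 1.645.
σ = (2.016 − 1.571)/(1.645 − (0)) = 0.271.
μ = 1.571 − (0)·0.271 = 1.571.

μ ≈ 1.571, σ ≈ 0.271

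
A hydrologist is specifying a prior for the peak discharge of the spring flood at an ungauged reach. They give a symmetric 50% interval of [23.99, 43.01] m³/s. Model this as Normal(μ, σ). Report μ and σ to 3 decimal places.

A symmetric 50% interval runs μ ± z·σ with z = 0.6745.
Half-width = 9.51, so σ = 9.51/0.6745 = 14.100.
μ is the interval midpoint, 33.500.

μ = 33.500, σ = 14.100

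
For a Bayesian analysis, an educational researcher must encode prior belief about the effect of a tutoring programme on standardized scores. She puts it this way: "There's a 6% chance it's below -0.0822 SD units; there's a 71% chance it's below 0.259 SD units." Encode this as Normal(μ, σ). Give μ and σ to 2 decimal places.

For Normal(μ,σ), the p-quantile is μ + z_p·σ. Here z_{0.06} = -1.555, z_{0.71} = 0.5534.
So -0.0822 = μ − 1.555σ and 0.259 = μ + 0.5534σ.
Subtracting: σ = (0.259 − -0.0822)/(0.5534 − (-1.555)) = 0.16.
Then μ = -0.0822 − (-1.555)·0.16 = 0.17.

μ = 0.17, σ = 0.16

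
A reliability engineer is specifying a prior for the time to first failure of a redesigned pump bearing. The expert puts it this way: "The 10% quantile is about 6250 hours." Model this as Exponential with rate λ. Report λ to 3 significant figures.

λ ≈ 1.69e-05

P(T < 6250.0) = 1 − e^(−λ·6250.0) = 0.1, so λ = −ln(1−0.1)/6250.0 = −ln(0.9)/6250.0 = 1.69e-05.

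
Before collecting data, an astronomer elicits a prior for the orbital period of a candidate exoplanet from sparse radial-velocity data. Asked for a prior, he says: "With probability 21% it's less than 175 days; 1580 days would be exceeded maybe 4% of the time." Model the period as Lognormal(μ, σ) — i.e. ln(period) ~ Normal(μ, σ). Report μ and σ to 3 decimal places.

If T ~ Lognormal(μ,σ) then ln T ~ Normal(μ,σ), so the p-quantile of ln T is μ + z_p·σ.
ln(175) = 5.165 and ln(1580) = 7.365; z_{0.21} = -0.8064, z_{0.96} = 1.751.
σ = (7.365 − 5.165)/(1.751 − (-0.8064)) = 0.861.
μ = 5.165 − (-0.8064)·0.861 = 5.859.

μ ≈ 5.859, σ ≈ 0.861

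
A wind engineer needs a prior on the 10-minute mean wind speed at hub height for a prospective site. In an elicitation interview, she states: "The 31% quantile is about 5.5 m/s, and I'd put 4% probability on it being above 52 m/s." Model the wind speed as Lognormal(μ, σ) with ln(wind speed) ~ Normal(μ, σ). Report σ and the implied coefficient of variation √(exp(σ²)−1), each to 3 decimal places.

σ ≈ 1.000, CV ≈ 1.311

If T ~ Lognormal(μ,σ) then ln T ~ Normal(μ,σ), so the p-quantile of ln T is μ + z_p·σ.
ln(5.5) = 1.705 and ln(52) = 3.951; z_{0.31} = -0.4959, z_{0.96} = 1.751.
σ = (3.951 − 1.705)/(1.751 − (-0.4959)) = 1.000.
μ = 1.705 − (-0.4959)·1.000 = 2.201.
CV = √(exp(σ²)−1) = √(exp(1.0000)−1) = 1.311.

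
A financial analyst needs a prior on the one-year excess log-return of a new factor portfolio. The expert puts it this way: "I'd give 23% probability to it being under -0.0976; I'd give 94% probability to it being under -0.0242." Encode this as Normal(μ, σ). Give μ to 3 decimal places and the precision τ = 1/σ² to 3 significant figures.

μ = -0.074, τ = 976

For Normal(μ,σ), the p-quantile is μ + z_p·σ. Here z_{0.23} = -0.7388, z_{0.94} = 1.555.
So -0.0976 = μ − 0.7388σ and -0.0242 = μ + 1.555σ.
Subtracting: σ = (-0.0242 − -0.0976)/(1.555 − (-0.7388)) = 0.032.
Then μ = -0.0976 − (-0.7388)·0.032 = -0.074.
Precision τ = 1/σ² = 1/0.032² = 976.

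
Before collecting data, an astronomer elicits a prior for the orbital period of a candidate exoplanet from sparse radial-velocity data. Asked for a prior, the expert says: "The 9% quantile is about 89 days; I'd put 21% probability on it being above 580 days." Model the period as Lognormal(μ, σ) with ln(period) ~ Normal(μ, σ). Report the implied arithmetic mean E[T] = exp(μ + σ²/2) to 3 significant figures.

If T ~ Lognormal(μ,σ) then ln T ~ Normal(μ,σ), so the p-quantile of ln T is μ + z_p·σ.
ln(89) = 4.489 and ln(580) = 6.363; z_{0.09} = -1.341, z_{0.79} = 0.8064.
σ = (6.363 − 4.489)/(0.8064 − (-1.341)) = 0.873.
μ = 4.489 − (-1.341)·0.873 = 5.659.
E[T] = exp(μ + σ²/2) = exp(5.659 + 0.3810) = 420 days.

E[T] ≈ 420 days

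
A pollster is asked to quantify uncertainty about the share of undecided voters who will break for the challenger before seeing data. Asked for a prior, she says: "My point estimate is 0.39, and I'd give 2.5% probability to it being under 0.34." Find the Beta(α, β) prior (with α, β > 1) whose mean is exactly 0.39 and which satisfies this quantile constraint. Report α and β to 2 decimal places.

α ≈ 138.71, β ≈ 216.96

With mean 0.39 fixed, write α = 0.39s, β = 0.61s where s = α+β.
Need P(θ < 0.34) = 0.025 under Beta(0.39s, 0.61s). Normal approximation: (q−m)/√(m(1−m)/s) ≈ z_{0.025} = -1.96, so s ≈ 0.39·0.61·(-1.96)²/(0.34−0.39)² = 365.6.
At s = 365.6: P(θ<0.34) ≈ 0.023. Adjusting to match 0.025 gives s ≈ 355.67.
So α = 0.39·355.67 ≈ 138.71, β = 0.61·355.67 ≈ 216.96.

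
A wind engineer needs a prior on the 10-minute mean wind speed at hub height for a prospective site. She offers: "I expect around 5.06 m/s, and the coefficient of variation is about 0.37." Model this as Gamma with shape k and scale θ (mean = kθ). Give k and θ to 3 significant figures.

For Gamma(k, scale θ): mean = kθ, variance = kθ², so CV = 1/√k.
CV = 0.37, hence k = 1/CV² = 7.3.
Then θ = mean/k = 5.06/7.3 = 0.693.

k ≈ 7.3, θ ≈ 0.693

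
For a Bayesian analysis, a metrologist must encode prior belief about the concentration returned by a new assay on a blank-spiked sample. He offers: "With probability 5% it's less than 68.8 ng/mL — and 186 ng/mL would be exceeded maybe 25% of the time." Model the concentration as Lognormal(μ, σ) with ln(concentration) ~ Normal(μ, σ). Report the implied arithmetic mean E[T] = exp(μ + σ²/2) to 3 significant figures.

If T ~ Lognormal(μ,σ) then ln T ~ Normal(μ,σ), so the p-quantile of ln T is μ + z_p·σ.
ln(68.8) = 4.231 and ln(186) = 5.226; z_{0.05} = -1.645, z_{0.75} = 0.6745.
σ = (5.226 − 4.231)/(0.6745 − (-1.645)) = 0.429.
μ = 4.231 − (-1.645)·0.429 = 4.937.
E[T] = exp(μ + σ²/2) = exp(4.937 + 0.0919) = 153 ng/mL.

E[T] ≈ 153 ng/mL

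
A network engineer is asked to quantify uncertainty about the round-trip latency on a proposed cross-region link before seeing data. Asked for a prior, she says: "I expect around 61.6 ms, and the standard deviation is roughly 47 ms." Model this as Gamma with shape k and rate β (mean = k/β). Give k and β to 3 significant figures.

For Gamma(k, rate β): mean = k/β, variance = k/β², so CV = 1/√k.
CV = SD/mean = 47/61.6 = 0.763, hence k = 1/CV² = 1.72.
Then β = k/mean = 1.72/61.6 = 0.0279.

k ≈ 1.72, β ≈ 0.0279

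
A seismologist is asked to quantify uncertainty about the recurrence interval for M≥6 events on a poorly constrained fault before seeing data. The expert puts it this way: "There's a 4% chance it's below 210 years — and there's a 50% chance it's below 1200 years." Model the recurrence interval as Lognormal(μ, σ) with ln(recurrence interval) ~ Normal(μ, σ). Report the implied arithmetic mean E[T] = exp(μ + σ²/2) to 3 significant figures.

If T ~ Lognormal(μ,σ) then ln T ~ Normal(μ,σ), so the p-quantile of ln T is μ + z_p·σ.
ln(210) = 5.347 and ln(1200) = 7.09; z_{0.04} = -1.751, z_{0.5} = 0.
σ = (7.09 − 5.347)/(0 − (-1.751)) = 0.996.
μ = 5.347 − (-1.751)·0.996 = 7.090.
E[T] = exp(μ + σ²/2) = exp(7.090 + 0.4956) = 1970 years.

E[T] ≈ 1970 years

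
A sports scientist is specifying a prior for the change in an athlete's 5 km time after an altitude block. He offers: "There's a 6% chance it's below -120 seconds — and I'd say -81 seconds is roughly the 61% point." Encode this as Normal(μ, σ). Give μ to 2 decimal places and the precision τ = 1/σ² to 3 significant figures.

μ = -86.94, τ = 0.00221

The p-quantile of Normal(μ,σ) is μ + z_p·σ, with z_{0.06} = -1.555 and z_{0.61} = 0.2793.
Eliminate σ: μ = (z₂·x₁ − z₁·x₂)/(z₂ − z₁) = (0.2793·-120 − (-1.555)·-81)/1.834 = -86.94.
Then σ = (x₂ − x₁)/(z₂ − z₁) = (-81 − -120)/1.834 = 21.26.
Precision τ = 1/σ² = 1/21.26² = 0.00221.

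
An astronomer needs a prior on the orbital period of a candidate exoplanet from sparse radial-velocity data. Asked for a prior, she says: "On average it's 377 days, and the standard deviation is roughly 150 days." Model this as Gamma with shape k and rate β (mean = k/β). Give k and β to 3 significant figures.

For Gamma(k, rate β): mean = k/β, variance = k/β², so CV = 1/√k.
CV = SD/mean = 150/377 = 0.3979, hence k = 1/CV² = 6.32.
Then β = k/mean = 6.32/377 = 0.0168.

k ≈ 6.32, β ≈ 0.0168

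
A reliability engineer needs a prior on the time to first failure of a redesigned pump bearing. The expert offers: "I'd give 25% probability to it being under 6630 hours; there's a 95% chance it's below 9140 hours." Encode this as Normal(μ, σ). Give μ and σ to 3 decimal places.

For Normal(μ,σ), the p-quantile is μ + z_p·σ. Here z_{0.25} = -0.6745, z_{0.95} = 1.645.
So 6630 = μ − 0.6745σ and 9140 = μ + 1.645σ.
Subtracting: σ = (9140 − 6630)/(1.645 − (-0.6745)) = 1082.203.
Then μ = 6630 − (-0.6745)·1082.203 = 7359.935.

μ = 7359.935, σ = 1082.203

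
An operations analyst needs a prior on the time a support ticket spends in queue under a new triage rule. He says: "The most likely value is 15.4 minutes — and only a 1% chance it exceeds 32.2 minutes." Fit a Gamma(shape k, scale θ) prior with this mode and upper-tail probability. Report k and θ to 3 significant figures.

k ≈ 9.95, θ ≈ 1.72

Gamma(k,θ) with k>1 has mode (k−1)θ, so θ = 15.4/(k−1).
Need P(X < 32.2) = 0.99 with θ tied to k this way. Start at k = 2, θ = 15.4: P(X<32.2) ≈ 0.618.
Too low — raise k to concentrate. Iterating converges to k ≈ 9.95.
Then θ = 15.4/(9.95−1) ≈ 1.72.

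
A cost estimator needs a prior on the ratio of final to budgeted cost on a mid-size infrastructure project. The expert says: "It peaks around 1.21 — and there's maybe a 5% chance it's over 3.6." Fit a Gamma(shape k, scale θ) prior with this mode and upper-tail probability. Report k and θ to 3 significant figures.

Gamma(k,θ) with k>1 has mode (k−1)θ, so θ = 1.21/(k−1).
Need P(X < 3.6) = 0.95 with θ tied to k this way. Start at k = 2, θ = 1.21: P(X<3.6) ≈ 0.797.
Too low — raise k to concentrate. Iterating converges to k ≈ 3.23.
Then θ = 1.21/(3.23−1) ≈ 0.542.

k ≈ 3.23, θ ≈ 0.542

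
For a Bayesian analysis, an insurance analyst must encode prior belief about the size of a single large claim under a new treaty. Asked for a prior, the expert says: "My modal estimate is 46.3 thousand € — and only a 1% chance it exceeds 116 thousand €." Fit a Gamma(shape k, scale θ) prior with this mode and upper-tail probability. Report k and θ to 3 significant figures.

Gamma(k,θ) with k>1 has mode (k−1)θ, so θ = 46.3/(k−1).
Need P(X < 116) = 0.99 with θ tied to k this way. Start at k = 2, θ = 46.3: P(X<116) ≈ 0.714.
Too low — raise k to concentrate. Iterating converges to k ≈ 6.56.
Then θ = 46.3/(6.56−1) ≈ 8.32.

k ≈ 6.56, θ ≈ 8.32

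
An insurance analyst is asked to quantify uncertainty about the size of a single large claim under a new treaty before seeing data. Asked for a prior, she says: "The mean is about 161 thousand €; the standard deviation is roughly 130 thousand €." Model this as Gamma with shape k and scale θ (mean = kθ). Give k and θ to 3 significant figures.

k ≈ 1.53, θ ≈ 105

For Gamma(k, scale θ): mean = kθ, variance = kθ², so CV = 1/√k.
CV = SD/mean = 130/161 = 0.8075, hence k = 1/CV² = 1.53.
Then θ = mean/k = 161/1.53 = 105.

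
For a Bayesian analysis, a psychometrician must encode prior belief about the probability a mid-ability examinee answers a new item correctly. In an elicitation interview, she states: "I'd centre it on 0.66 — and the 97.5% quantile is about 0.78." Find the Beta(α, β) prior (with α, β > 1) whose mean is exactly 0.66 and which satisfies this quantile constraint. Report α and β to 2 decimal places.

α ≈ 34.99, β ≈ 18.02

With mean 0.66 fixed, write α = 0.66s, β = 0.34s where s = α+β.
Need P(θ < 0.78) = 0.975 under Beta(0.66s, 0.34s). Normal approximation: (q−m)/√(m(1−m)/s) ≈ z_{0.975} = 1.96, so s ≈ 0.66·0.34·(1.96)²/(0.78−0.66)² = 59.9.
At s = 59.9: P(θ<0.78) ≈ 0.982. Adjusting to match 0.975 gives s ≈ 53.01.
So α = 0.66·53.01 ≈ 34.99, β = 0.34·53.01 ≈ 18.02.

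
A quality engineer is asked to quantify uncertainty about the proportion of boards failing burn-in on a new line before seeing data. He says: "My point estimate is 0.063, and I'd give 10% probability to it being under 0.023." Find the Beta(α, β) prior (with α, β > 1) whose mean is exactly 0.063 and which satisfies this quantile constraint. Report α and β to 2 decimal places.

With mean 0.063 fixed, write α = 0.063s, β = 0.937s where s = α+β.
Need P(θ < 0.023) = 0.1 under Beta(0.063s, 0.937s). Normal approximation: (q−m)/√(m(1−m)/s) ≈ z_{0.1} = -1.28, so s ≈ 0.063·0.937·(-1.28)²/(0.023−0.063)² = 60.6.
At s = 60.6: P(θ<0.023) ≈ 0.061. Adjusting to match 0.1 gives s ≈ 45.02.
So α = 0.063·45.02 ≈ 2.84, β = 0.937·45.02 ≈ 42.19.

α ≈ 2.84, β ≈ 42.19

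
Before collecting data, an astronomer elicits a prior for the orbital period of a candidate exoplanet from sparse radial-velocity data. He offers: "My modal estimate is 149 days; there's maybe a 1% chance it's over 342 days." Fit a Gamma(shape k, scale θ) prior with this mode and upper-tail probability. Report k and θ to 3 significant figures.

Gamma(k,θ) with k>1 has mode (k−1)θ, so θ = 149/(k−1).
Need P(X < 342) = 0.99 with θ tied to k this way. Start at k = 2, θ = 149: P(X<342) ≈ 0.668.
Too low — raise k to concentrate. Iterating converges to k ≈ 7.92.
Then θ = 149/(7.92−1) ≈ 21.5.

k ≈ 7.92, θ ≈ 21.5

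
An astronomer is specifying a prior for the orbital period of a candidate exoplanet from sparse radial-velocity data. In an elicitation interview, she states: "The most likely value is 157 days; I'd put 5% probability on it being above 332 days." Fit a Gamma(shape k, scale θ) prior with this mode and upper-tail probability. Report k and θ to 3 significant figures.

Gamma(k,θ) with k>1 has mode (k−1)θ, so θ = 157/(k−1).
Need P(X < 332) = 0.95 with θ tied to k this way. Start at k = 2, θ = 157: P(X<332) ≈ 0.624.
Too low — raise k to concentrate. Iterating converges to k ≈ 5.92.
Then θ = 157/(5.92−1) ≈ 31.9.

k ≈ 5.92, θ ≈ 31.9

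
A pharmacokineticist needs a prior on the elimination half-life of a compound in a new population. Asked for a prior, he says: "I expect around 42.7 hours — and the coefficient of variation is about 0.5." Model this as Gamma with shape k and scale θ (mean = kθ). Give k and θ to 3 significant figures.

k ≈ 4, θ ≈ 10.7

For Gamma(k, scale θ): mean = kθ, variance = kθ², so CV = 1/√k.
CV = 0.5, hence k = 1/CV² = 4.
Then θ = mean/k = 42.7/4 = 10.7.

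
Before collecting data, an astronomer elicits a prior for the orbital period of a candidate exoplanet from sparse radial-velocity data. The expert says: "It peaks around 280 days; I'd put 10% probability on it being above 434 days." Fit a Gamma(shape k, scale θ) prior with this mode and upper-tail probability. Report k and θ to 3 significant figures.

Gamma(k,θ) with k>1 has mode (k−1)θ, so θ = 280/(k−1).
Need P(X < 434) = 0.9 with θ tied to k this way. Start at k = 2, θ = 280: P(X<434) ≈ 0.459.
Too low — raise k to concentrate. Iterating converges to k ≈ 10.7.
Then θ = 280/(10.7−1) ≈ 28.8.

k ≈ 10.7, θ ≈ 28.8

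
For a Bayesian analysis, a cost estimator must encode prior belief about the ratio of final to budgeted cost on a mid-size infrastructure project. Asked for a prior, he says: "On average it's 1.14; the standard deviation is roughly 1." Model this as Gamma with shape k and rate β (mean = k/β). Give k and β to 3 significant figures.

For Gamma(k, rate β): mean = k/β, variance = k/β², so CV = 1/√k.
CV = SD/mean = 1/1.14 = 0.8772, hence k = 1/CV² = 1.3.
Then β = k/mean = 1.3/1.14 = 1.14.

k ≈ 1.3, β ≈ 1.14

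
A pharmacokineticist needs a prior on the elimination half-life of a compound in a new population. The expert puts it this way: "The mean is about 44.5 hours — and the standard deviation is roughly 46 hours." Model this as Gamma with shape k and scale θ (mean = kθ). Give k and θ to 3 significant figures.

For Gamma(k, scale θ): mean = kθ, variance = kθ², so CV = 1/√k.
CV = SD/mean = 46/44.5 = 1.034, hence k = 1/CV² = 0.936.
Then θ = mean/k = 44.5/0.936 = 47.6.

k ≈ 0.936, θ ≈ 47.6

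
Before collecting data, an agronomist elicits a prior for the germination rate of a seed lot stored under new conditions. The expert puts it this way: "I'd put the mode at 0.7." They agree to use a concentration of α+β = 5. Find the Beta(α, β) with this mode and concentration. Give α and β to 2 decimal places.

For α,β > 1 the Beta mode is (α−1)/(α+β−2). With α+β = 5, the mode is (α−1)/3.
Set (α−1)/3 = 0.7 → α = 1 + 0.7·3 = 3.10.
β = 5 − α = 1.90.

α = 3.10, β = 1.90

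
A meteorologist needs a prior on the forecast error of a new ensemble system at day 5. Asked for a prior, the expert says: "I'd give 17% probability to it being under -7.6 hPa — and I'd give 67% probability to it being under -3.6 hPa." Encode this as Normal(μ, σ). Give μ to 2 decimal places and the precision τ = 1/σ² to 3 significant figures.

μ = -4.86, τ = 0.121

The p-quantile of Normal(μ,σ) is μ + z_p·σ, with z_{0.17} = -0.9542 and z_{0.67} = 0.4399.
Eliminate σ: μ = (z₂·x₁ − z₁·x₂)/(z₂ − z₁) = (0.4399·-7.6 − (-0.9542)·-3.6)/1.394 = -4.86.
Then σ = (x₂ − x₁)/(z₂ − z₁) = (-3.6 − -7.6)/1.394 = 2.87.
Precision τ = 1/σ² = 1/2.869² = 0.121.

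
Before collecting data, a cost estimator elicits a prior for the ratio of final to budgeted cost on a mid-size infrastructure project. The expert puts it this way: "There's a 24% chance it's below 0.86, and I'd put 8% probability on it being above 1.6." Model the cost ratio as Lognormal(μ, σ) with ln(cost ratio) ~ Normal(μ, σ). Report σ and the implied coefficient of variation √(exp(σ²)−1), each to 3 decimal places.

If T ~ Lognormal(μ,σ) then ln T ~ Normal(μ,σ), so the p-quantile of ln T is μ + z_p·σ.
ln(0.86) = -0.1508 and ln(1.6) = 0.47; z_{0.24} = -0.7063, z_{0.92} = 1.405.
σ = (0.47 − -0.1508)/(1.405 − (-0.7063)) = 0.294.
μ = -0.1508 − (-0.7063)·0.294 = 0.057.
CV = √(exp(σ²)−1) = √(exp(0.0865)−1) = 0.301.

σ ≈ 0.294, CV ≈ 0.301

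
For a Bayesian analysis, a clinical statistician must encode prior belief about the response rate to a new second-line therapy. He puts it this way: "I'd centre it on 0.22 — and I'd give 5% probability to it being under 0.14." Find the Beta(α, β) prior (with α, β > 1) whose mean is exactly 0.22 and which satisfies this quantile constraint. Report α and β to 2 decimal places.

With mean 0.22 fixed, write α = 0.22s, β = 0.78s where s = α+β.
Need P(θ < 0.14) = 0.05 under Beta(0.22s, 0.78s). Normal approximation: (q−m)/√(m(1−m)/s) ≈ z_{0.05} = -1.64, so s ≈ 0.22·0.78·(-1.64)²/(0.14−0.22)² = 72.5.
At s = 72.5: P(θ<0.14) ≈ 0.038. Adjusting to match 0.05 gives s ≈ 62.79.
So α = 0.22·62.79 ≈ 13.81, β = 0.78·62.79 ≈ 48.98.

α ≈ 13.81, β ≈ 48.98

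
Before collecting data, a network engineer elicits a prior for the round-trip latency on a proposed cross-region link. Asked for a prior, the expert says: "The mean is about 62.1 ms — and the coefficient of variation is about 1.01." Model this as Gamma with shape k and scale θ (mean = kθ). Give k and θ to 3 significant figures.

k ≈ 0.98, θ ≈ 63.3

For Gamma(k, scale θ): mean = kθ, variance = kθ², so CV = 1/√k.
CV = 1.01, hence k = 1/CV² = 0.98.
Then θ = mean/k = 62.1/0.98 = 63.3.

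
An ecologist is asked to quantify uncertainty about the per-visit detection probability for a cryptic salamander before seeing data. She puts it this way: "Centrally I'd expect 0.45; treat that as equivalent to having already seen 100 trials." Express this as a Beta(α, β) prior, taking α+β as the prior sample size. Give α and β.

α = 45, β = 55

Under the effective-sample-size interpretation, Beta(α, β) has prior mean α/(α+β) and prior sample size α+β.
So α+β = 100 and α/(α+β) = 0.45, giving α = 0.45·100 = 45 and β = 100 − 45 = 55.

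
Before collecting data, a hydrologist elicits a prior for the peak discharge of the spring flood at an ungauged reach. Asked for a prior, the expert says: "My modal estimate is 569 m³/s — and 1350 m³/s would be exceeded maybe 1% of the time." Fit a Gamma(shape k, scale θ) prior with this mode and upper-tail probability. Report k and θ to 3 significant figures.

Gamma(k,θ) with k>1 has mode (k−1)θ, so θ = 569/(k−1).
Need P(X < 1350) = 0.99 with θ tied to k this way. Start at k = 2, θ = 569: P(X<1350) ≈ 0.686.
Too low — raise k to concentrate. Iterating converges to k ≈ 7.36.
Then θ = 569/(7.36−1) ≈ 89.5.

k ≈ 7.36, θ ≈ 89.5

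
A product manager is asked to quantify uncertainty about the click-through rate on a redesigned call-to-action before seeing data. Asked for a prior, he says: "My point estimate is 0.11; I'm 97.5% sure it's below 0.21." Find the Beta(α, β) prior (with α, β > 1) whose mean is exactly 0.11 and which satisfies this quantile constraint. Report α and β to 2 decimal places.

With mean 0.11 fixed, write α = 0.11s, β = 0.89s where s = α+β.
Need P(θ < 0.21) = 0.975 under Beta(0.11s, 0.89s). Normal approximation: (q−m)/√(m(1−m)/s) ≈ z_{0.975} = 1.96, so s ≈ 0.11·0.89·(1.96)²/(0.21−0.11)² = 37.6.
At s = 37.6: P(θ<0.21) ≈ 0.959. Adjusting to match 0.975 gives s ≈ 49.34.
So α = 0.11·49.34 ≈ 5.43, β = 0.89·49.34 ≈ 43.91.

α ≈ 5.43, β ≈ 43.91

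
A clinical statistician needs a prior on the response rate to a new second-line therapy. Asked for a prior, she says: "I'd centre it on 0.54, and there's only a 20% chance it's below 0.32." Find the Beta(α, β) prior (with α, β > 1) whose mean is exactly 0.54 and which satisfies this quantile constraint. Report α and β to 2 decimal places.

With mean 0.54 fixed, write α = 0.54s, β = 0.46s where s = α+β.
Need P(θ < 0.32) = 0.2 under Beta(0.54s, 0.46s). Normal approximation: (q−m)/√(m(1−m)/s) ≈ z_{0.2} = -0.842, so s ≈ 0.54·0.46·(-0.842)²/(0.32−0.54)² = 3.6.
At s = 3.6: P(θ<0.32) ≈ 0.201. Adjusting to match 0.2 gives s ≈ 3.67.
So α = 0.54·3.67 ≈ 1.98, β = 0.46·3.67 ≈ 1.69.

α ≈ 1.98, β ≈ 1.69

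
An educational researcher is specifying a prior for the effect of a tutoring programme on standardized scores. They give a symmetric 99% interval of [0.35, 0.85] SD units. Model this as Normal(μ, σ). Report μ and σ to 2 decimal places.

μ = 0.60, σ = 0.10

A symmetric 99% interval runs μ ± z·σ with z = 2.576.
Half-width = 0.25, so σ = 0.25/2.576 = 0.10.
μ is the interval midpoint, 0.60.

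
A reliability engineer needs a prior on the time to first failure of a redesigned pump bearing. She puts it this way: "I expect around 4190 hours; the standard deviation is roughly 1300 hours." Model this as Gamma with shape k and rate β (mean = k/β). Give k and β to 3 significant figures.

k ≈ 10.4, β ≈ 0.00248

For Gamma(k, rate β): mean = k/β, variance = k/β², so CV = 1/√k.
CV = SD/mean = 1300/4190 = 0.3103, hence k = 1/CV² = 10.4.
Then β = k/mean = 10.4/4190 = 0.00248.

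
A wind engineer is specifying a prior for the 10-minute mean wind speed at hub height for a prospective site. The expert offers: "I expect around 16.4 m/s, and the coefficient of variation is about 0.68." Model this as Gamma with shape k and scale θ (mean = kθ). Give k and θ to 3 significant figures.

k ≈ 2.16, θ ≈ 7.58

For Gamma(k, scale θ): mean = kθ, variance = kθ², so CV = 1/√k.
CV = 0.68, hence k = 1/CV² = 2.16.
Then θ = mean/k = 16.4/2.16 = 7.58.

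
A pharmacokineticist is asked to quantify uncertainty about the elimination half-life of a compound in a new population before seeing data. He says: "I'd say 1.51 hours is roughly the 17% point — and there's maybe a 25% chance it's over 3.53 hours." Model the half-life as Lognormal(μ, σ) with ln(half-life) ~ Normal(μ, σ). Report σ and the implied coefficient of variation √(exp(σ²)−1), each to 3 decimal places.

σ ≈ 0.521, CV ≈ 0.559

If T ~ Lognormal(μ,σ) then ln T ~ Normal(μ,σ), so the p-quantile of ln T is μ + z_p·σ.
ln(1.51) = 0.4121 and ln(3.53) = 1.261; z_{0.17} = -0.9542, z_{0.75} = 0.6745.
σ = (1.261 − 0.4121)/(0.6745 − (-0.9542)) = 0.521.
μ = 0.4121 − (-0.9542)·0.521 = 0.910.
CV = √(exp(σ²)−1) = √(exp(0.2719)−1) = 0.559.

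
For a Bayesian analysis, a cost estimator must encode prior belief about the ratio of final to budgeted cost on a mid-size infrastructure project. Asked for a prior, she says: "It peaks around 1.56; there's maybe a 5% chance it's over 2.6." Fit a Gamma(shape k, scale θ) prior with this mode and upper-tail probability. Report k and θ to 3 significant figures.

Gamma(k,θ) with k>1 has mode (k−1)θ, so θ = 1.56/(k−1).
Need P(X < 2.6) = 0.95 with θ tied to k this way. Start at k = 2, θ = 1.56: P(X<2.6) ≈ 0.496.
Too low — raise k to concentrate. Iterating converges to k ≈ 11.7.
Then θ = 1.56/(11.7−1) ≈ 0.146.

k ≈ 11.7, θ ≈ 0.146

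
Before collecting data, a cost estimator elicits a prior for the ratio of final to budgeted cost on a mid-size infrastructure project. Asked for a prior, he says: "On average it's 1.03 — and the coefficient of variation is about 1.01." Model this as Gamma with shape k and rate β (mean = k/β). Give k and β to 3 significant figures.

For Gamma(k, rate β): mean = k/β, variance = k/β², so CV = 1/√k.
CV = 1.01, hence k = 1/CV² = 0.98.
Then β = k/mean = 0.98/1.03 = 0.952.

k ≈ 0.98, β ≈ 0.952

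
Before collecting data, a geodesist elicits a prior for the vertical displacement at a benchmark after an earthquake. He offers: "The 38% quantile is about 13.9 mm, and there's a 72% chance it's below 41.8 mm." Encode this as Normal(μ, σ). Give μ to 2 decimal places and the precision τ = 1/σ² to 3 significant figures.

μ = 23.49, τ = 0.00101

For Normal(μ,σ), the p-quantile is μ + z_p·σ. Here z_{0.38} = -0.3055, z_{0.72} = 0.5828.
So 13.9 = μ − 0.3055σ and 41.8 = μ + 0.5828σ.
Subtracting: σ = (41.8 − 13.9)/(0.5828 − (-0.3055)) = 31.41.
Then μ = 13.9 − (-0.3055)·31.41 = 23.49.
Precision τ = 1/σ² = 1/31.41² = 0.00101.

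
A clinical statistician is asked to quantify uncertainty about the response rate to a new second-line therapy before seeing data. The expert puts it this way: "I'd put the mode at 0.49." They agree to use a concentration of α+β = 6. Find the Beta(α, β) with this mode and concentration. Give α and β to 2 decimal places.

For α,β > 1 the Beta mode is (α−1)/(α+β−2). With α+β = 6, the mode is (α−1)/4.
Set (α−1)/4 = 0.49 → α = 1 + 0.49·4 = 2.96.
β = 6 − α = 3.04.

α = 2.96, β = 3.04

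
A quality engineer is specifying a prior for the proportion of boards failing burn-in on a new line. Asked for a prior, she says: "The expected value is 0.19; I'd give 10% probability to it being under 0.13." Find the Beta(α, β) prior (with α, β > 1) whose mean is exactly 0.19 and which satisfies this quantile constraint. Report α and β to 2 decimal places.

α ≈ 12.25, β ≈ 52.20

With mean 0.19 fixed, write α = 0.19s, β = 0.81s where s = α+β.
Need P(θ < 0.13) = 0.1 under Beta(0.19s, 0.81s). Normal approximation: (q−m)/√(m(1−m)/s) ≈ z_{0.1} = -1.28, so s ≈ 0.19·0.81·(-1.28)²/(0.13−0.19)² = 70.2.
At s = 70.2: P(θ<0.13) ≈ 0.090. Adjusting to match 0.1 gives s ≈ 64.45.
So α = 0.19·64.45 ≈ 12.25, β = 0.81·64.45 ≈ 52.20.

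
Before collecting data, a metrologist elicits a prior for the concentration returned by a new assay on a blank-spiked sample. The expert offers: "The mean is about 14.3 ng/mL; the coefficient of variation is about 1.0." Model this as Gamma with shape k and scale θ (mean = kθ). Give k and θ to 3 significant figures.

For Gamma(k, scale θ): mean = kθ, variance = kθ², so CV = 1/√k.
CV = 1.0, hence k = 1/CV² = 1.
Then θ = mean/k = 14.3/1 = 14.3.

k ≈ 1, θ ≈ 14.3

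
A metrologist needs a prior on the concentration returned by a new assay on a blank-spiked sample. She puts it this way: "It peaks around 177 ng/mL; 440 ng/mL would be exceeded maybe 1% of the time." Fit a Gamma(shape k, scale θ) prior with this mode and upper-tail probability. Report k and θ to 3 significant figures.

Gamma(k,θ) with k>1 has mode (k−1)θ, so θ = 177/(k−1).
Need P(X < 440) = 0.99 with θ tied to k this way. Start at k = 2, θ = 177: P(X<440) ≈ 0.710.
Too low — raise k to concentrate. Iterating converges to k ≈ 6.67.
Then θ = 177/(6.67−1) ≈ 31.2.

k ≈ 6.67, θ ≈ 31.2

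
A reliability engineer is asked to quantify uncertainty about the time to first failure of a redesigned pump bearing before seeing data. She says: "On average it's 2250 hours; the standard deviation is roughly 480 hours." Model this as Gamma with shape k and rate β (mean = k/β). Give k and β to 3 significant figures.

k ≈ 22, β ≈ 0.00977

For Gamma(k, rate β): mean = k/β, variance = k/β², so CV = 1/√k.
CV = SD/mean = 480/2250 = 0.2133, hence k = 1/CV² = 22.
Then β = k/mean = 22/2250 = 0.00977.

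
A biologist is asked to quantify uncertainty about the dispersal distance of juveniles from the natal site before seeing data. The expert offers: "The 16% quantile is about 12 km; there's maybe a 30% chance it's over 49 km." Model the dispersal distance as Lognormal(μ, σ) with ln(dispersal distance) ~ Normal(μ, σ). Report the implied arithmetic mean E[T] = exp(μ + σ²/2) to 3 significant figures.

E[T] ≈ 46.3 km

If T ~ Lognormal(μ,σ) then ln T ~ Normal(μ,σ), so the p-quantile of ln T is μ + z_p·σ.
ln(12) = 2.485 and ln(49) = 3.892; z_{0.16} = -0.9945, z_{0.7} = 0.5244.
σ = (3.892 − 2.485)/(0.5244 − (-0.9945)) = 0.926.
μ = 2.485 − (-0.9945)·0.926 = 3.406.
E[T] = exp(μ + σ²/2) = exp(3.406 + 0.4290) = 46.3 km.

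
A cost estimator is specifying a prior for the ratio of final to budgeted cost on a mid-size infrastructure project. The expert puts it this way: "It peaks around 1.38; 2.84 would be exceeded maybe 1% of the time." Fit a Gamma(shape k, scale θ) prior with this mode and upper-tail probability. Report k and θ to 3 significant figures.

k ≈ 10.4, θ ≈ 0.147

Gamma(k,θ) with k>1 has mode (k−1)θ, so θ = 1.38/(k−1).
Need P(X < 2.84) = 0.99 with θ tied to k this way. Start at k = 2, θ = 1.38: P(X<2.84) ≈ 0.609.
Too low — raise k to concentrate. Iterating converges to k ≈ 10.4.
Then θ = 1.38/(10.4−1) ≈ 0.147.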